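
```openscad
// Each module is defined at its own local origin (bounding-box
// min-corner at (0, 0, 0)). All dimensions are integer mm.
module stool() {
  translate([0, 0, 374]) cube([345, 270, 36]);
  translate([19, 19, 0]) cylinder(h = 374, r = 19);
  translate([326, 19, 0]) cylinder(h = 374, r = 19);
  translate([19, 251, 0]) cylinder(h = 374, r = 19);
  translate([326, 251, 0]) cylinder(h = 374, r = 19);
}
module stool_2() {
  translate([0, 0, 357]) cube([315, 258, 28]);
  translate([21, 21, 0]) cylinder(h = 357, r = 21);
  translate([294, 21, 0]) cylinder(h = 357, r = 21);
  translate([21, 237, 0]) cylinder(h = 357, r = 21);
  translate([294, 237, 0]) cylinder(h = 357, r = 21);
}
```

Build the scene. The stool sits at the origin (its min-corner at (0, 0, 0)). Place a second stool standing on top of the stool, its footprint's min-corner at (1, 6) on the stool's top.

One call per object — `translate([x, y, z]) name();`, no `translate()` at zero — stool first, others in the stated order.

stool();
translate([1, 6, 410]) stool_2();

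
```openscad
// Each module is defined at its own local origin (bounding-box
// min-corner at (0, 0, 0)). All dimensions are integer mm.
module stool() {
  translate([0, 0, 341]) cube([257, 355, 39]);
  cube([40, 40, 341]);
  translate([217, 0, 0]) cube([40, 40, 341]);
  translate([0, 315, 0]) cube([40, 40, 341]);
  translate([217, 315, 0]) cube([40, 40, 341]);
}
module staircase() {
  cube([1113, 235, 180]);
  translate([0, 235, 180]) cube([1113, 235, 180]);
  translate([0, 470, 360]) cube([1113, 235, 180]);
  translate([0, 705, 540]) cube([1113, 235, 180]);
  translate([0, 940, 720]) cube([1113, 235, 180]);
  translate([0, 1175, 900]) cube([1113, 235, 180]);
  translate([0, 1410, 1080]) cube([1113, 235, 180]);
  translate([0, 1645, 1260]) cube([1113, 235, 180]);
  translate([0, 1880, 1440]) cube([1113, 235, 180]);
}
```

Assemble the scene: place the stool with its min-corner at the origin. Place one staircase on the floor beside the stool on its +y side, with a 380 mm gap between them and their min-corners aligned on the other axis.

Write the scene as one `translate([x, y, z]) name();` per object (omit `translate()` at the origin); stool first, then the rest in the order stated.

stool();
translate([0, 735, 0]) staircase();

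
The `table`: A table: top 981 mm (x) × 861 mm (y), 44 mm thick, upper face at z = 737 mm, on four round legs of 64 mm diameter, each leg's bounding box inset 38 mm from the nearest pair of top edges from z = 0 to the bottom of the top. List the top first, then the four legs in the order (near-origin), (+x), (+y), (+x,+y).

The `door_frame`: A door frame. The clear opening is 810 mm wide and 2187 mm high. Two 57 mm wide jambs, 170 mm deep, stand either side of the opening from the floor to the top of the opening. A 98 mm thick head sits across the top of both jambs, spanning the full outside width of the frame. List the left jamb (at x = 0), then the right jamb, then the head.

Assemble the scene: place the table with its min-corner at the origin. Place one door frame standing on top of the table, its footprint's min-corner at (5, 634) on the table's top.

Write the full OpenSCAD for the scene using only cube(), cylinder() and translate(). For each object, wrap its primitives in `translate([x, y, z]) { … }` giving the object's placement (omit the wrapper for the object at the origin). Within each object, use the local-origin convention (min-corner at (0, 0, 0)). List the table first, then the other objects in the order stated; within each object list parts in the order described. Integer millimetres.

translate([0, 0, 693]) cube([981, 861, 44]);
translate([70, 70, 0]) cylinder(h = 693, r = 32);
translate([911, 70, 0]) cylinder(h = 693, r = 32);
translate([70, 791, 0]) cylinder(h = 693, r = 32);
translate([911, 791, 0]) cylinder(h = 693, r = 32);
translate([5, 634, 737]) {
  cube([57, 170, 2187]);
  translate([867, 0, 0]) cube([57, 170, 2187]);
  translate([0, 0, 2187]) cube([924, 170, 98]);
}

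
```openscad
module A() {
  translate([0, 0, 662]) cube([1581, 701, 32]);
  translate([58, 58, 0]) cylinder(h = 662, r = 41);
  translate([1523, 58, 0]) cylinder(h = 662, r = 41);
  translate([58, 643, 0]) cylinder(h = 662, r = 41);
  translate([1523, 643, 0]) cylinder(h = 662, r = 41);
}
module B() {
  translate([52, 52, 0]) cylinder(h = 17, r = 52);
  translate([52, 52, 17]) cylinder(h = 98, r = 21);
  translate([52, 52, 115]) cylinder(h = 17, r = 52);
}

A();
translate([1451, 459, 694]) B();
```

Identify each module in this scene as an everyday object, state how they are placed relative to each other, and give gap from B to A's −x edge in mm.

The spool's min-x is at 1451; the table's min-x is 0; gap = 1451 mm.

A is a table. B is a spool. The spool is on top of the table. The gap from the spool to the table's −x edge is 1451 mm.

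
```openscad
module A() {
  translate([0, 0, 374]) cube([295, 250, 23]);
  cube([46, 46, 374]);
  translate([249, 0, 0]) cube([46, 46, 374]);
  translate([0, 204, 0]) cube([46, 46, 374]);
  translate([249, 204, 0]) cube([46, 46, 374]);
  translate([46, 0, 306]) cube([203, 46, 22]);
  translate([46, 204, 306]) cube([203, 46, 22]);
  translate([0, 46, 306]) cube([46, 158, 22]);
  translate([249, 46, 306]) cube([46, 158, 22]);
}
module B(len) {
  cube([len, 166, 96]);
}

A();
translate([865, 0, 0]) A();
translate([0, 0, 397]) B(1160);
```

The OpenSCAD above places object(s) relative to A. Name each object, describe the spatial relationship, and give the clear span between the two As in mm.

A is a stool. B is a beam. A beam spans the tops of two stools. The clear span between the two stools is 570 mm.

Second stool starts at x = 865; first ends at x = 295; clear span = 865 − 295 = 570 mm.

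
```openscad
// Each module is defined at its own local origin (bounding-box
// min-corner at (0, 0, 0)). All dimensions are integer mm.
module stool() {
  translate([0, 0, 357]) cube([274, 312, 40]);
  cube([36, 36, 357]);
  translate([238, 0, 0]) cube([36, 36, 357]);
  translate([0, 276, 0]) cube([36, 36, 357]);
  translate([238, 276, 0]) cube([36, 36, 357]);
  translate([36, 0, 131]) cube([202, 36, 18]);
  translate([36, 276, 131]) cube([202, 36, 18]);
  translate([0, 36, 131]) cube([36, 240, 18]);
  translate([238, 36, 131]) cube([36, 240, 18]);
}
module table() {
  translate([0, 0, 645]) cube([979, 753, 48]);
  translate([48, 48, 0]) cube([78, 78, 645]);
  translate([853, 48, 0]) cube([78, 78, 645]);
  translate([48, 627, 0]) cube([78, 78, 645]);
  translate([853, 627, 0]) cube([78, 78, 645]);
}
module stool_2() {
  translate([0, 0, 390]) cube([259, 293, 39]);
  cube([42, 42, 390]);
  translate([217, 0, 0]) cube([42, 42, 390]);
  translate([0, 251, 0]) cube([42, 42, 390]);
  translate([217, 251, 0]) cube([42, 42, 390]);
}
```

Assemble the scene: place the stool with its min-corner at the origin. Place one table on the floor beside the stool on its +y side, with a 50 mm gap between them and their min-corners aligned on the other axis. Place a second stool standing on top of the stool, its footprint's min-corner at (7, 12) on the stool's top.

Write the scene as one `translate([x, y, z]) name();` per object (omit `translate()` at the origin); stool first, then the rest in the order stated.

stool();
translate([0, 362, 0]) table();
translate([7, 12, 397]) stool_2();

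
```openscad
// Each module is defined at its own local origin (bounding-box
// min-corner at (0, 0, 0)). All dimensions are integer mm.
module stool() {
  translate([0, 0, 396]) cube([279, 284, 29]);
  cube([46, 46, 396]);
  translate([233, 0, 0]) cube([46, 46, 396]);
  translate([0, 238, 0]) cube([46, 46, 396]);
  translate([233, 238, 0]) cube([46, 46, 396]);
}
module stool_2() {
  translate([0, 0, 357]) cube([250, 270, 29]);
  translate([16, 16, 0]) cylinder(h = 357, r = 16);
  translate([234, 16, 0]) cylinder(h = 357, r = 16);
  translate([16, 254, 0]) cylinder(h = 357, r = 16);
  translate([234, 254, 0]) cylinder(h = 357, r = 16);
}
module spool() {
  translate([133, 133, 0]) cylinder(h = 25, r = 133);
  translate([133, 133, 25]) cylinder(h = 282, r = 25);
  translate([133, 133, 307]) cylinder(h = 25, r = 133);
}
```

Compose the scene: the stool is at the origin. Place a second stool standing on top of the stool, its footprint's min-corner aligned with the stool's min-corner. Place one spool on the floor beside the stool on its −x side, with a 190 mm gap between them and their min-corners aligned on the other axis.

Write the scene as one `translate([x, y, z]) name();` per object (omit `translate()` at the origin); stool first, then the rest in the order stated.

stool();
translate([0, 0, 425]) stool_2();
translate([-456, 0, 0]) spool();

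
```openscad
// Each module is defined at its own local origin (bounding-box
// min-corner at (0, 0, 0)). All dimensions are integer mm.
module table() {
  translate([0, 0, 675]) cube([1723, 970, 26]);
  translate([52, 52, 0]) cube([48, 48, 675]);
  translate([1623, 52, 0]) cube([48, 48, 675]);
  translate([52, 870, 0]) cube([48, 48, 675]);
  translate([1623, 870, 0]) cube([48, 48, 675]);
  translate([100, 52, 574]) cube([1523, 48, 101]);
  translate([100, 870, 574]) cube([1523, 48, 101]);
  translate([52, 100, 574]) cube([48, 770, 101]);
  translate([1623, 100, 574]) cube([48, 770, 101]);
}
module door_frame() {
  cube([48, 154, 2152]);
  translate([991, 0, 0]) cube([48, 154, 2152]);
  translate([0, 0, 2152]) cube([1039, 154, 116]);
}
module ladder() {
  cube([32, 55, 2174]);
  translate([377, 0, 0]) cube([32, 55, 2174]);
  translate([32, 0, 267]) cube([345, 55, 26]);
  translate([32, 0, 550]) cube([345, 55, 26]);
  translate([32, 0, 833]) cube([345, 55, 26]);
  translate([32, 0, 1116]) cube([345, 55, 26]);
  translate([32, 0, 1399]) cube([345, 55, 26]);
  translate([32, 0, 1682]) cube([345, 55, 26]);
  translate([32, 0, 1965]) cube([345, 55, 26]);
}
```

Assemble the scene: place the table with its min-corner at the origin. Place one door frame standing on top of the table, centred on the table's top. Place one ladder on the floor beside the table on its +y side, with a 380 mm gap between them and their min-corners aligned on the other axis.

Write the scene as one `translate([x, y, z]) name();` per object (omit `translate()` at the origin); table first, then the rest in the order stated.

table();
translate([342, 408, 701]) door_frame();
translate([0, 1350, 0]) ladder();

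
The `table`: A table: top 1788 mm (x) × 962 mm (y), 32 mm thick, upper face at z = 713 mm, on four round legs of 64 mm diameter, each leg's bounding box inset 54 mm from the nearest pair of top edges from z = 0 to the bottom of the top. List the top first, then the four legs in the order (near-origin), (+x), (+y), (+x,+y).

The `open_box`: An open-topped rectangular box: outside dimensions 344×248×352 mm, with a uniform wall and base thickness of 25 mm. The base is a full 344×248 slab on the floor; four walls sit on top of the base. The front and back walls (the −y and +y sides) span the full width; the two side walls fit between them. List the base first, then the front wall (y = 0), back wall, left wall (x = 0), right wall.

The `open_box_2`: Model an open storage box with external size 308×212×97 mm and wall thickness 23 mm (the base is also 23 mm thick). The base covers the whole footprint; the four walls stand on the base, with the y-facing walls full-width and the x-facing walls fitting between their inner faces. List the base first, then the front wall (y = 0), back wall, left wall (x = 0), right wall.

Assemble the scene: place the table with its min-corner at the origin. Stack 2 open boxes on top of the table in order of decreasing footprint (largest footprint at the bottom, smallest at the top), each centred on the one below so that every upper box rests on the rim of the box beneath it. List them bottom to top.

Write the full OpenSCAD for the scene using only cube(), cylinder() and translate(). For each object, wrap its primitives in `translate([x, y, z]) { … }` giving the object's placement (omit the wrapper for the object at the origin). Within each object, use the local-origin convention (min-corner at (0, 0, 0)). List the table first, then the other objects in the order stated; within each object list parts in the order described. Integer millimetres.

translate([0, 0, 681]) cube([1788, 962, 32]);
translate([86, 86, 0]) cylinder(h = 681, r = 32);
translate([1702, 86, 0]) cylinder(h = 681, r = 32);
translate([86, 876, 0]) cylinder(h = 681, r = 32);
translate([1702, 876, 0]) cylinder(h = 681, r = 32);
translate([722, 357, 713]) {
  cube([344, 248, 25]);
  translate([0, 0, 25]) cube([344, 25, 327]);
  translate([0, 223, 25]) cube([344, 25, 327]);
  translate([0, 25, 25]) cube([25, 198, 327]);
  translate([319, 25, 25]) cube([25, 198, 327]);
}
translate([740, 375, 1065]) {
  cube([308, 212, 23]);
  translate([0, 0, 23]) cube([308, 23, 74]);
  translate([0, 189, 23]) cube([308, 23, 74]);
  translate([0, 23, 23]) cube([23, 166, 74]);
  translate([285, 23, 23]) cube([23, 166, 74]);
}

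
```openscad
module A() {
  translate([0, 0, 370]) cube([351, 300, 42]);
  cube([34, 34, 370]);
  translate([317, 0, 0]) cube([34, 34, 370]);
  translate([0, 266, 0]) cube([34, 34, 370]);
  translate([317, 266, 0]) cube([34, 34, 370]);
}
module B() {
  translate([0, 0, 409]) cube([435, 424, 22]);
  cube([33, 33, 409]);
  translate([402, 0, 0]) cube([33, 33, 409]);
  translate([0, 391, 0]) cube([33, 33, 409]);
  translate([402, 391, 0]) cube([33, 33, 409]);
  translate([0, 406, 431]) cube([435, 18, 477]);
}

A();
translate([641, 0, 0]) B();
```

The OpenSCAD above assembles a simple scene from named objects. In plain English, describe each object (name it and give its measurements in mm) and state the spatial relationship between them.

A is a four-legged stool. The seat is 351×300 mm, 42 mm thick, top at z = 412 mm. It stands on four square legs, each 34×34 mm in cross-section, from z = 0 to the seat underside, each flush with a corner of the seat.

B is a chair. The seat is a 435×424×22 mm slab with its top at z = 431 mm, on four 33×33 mm corner legs (flush with the seat edges, standing on z = 0). A flat backrest 18 mm thick, 477 mm tall, spans the full seat width and rises from the seat top along its +y edge, rear face flush with the rear of the seat.

The chair is on the floor beside the stool on its +x side.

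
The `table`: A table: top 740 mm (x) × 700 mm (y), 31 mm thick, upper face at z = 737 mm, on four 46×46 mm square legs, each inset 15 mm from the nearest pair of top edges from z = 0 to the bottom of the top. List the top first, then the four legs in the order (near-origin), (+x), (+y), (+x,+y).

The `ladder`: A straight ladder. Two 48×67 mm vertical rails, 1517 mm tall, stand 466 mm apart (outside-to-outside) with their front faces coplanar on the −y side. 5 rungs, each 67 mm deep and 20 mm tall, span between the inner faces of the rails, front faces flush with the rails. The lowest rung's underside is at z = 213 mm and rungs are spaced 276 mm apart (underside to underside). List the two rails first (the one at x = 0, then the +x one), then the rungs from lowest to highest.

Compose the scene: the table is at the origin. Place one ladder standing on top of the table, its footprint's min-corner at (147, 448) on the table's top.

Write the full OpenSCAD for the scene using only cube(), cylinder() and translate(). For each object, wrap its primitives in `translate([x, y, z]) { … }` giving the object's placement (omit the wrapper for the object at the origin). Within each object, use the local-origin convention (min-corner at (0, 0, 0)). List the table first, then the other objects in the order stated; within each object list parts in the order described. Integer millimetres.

translate([0, 0, 706]) cube([740, 700, 31]);
translate([15, 15, 0]) cube([46, 46, 706]);
translate([679, 15, 0]) cube([46, 46, 706]);
translate([15, 639, 0]) cube([46, 46, 706]);
translate([679, 639, 0]) cube([46, 46, 706]);
translate([147, 448, 737]) {
  cube([48, 67, 1517]);
  translate([418, 0, 0]) cube([48, 67, 1517]);
  translate([48, 0, 213]) cube([370, 67, 20]);
  translate([48, 0, 489]) cube([370, 67, 20]);
  translate([48, 0, 765]) cube([370, 67, 20]);
  translate([48, 0, 1041]) cube([370, 67, 20]);
  translate([48, 0, 1317]) cube([370, 67, 20]);
}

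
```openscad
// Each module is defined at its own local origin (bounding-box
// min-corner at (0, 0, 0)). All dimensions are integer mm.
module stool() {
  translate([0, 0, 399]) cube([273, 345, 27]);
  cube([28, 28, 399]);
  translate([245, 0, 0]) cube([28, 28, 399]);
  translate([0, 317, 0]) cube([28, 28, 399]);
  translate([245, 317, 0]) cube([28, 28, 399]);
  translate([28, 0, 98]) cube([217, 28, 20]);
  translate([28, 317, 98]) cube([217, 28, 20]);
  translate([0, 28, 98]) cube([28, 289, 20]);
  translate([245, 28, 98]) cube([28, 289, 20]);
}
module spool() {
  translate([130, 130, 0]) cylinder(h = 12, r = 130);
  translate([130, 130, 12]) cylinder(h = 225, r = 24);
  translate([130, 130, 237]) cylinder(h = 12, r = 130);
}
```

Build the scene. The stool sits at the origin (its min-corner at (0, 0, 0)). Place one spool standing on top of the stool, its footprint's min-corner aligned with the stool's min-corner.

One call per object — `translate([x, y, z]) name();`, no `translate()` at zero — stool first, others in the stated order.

stool();
translate([0, 0, 426]) spool();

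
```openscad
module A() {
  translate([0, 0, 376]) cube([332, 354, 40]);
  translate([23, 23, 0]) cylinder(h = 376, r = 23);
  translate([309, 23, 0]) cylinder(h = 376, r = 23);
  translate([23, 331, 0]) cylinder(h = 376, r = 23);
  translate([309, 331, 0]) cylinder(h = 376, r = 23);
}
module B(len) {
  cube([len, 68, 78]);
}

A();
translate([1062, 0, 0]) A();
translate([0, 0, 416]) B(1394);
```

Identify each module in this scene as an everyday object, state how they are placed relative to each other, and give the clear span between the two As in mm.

Second stool starts at x = 1062; first ends at x = 332; clear span = 1062 − 332 = 730 mm.

A is a stool. B is a beam. A beam spans the tops of two stools. The clear span between the two stools is 730 mm.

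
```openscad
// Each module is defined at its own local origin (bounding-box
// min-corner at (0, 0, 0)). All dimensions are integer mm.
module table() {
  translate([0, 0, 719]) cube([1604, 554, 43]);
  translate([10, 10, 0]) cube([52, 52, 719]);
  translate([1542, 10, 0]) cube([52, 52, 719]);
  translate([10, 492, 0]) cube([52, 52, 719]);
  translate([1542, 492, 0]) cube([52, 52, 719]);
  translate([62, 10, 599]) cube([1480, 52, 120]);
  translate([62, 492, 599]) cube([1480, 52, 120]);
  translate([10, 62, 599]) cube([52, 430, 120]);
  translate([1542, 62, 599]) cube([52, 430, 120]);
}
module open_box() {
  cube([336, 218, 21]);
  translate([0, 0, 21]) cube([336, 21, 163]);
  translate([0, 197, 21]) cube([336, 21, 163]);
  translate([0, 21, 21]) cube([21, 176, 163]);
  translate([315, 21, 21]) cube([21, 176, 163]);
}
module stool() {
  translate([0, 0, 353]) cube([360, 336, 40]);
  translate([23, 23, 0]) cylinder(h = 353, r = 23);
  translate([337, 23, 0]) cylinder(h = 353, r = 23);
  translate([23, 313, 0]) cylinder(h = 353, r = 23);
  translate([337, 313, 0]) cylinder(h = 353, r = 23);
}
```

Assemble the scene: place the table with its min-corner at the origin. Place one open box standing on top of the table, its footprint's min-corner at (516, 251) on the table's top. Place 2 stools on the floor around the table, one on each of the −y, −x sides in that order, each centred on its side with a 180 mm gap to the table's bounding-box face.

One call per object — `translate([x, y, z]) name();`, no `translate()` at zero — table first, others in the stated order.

table();
translate([516, 251, 762]) open_box();
translate([622, -516, 0]) stool();
translate([-540, 109, 0]) stool();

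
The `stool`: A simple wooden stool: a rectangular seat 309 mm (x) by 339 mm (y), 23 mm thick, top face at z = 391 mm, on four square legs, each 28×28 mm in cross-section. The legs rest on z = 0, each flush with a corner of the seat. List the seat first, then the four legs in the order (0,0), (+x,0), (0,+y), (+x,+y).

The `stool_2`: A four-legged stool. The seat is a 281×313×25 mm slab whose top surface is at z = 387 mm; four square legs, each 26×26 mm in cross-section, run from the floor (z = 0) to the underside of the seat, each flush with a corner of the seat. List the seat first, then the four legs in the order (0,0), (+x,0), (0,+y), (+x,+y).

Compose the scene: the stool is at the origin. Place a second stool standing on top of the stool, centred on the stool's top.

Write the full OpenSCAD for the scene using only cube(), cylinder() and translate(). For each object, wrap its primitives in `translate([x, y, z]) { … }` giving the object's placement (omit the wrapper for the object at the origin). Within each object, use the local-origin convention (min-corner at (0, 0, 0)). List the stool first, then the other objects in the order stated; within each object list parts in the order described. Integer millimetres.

translate([0, 0, 368]) cube([309, 339, 23]);
cube([28, 28, 368]);
translate([281, 0, 0]) cube([28, 28, 368]);
translate([0, 311, 0]) cube([28, 28, 368]);
translate([281, 311, 0]) cube([28, 28, 368]);
translate([14, 13, 391]) {
  translate([0, 0, 362]) cube([281, 313, 25]);
  cube([26, 26, 362]);
  translate([255, 0, 0]) cube([26, 26, 362]);
  translate([0, 287, 0]) cube([26, 26, 362]);
  translate([255, 287, 0]) cube([26, 26, 362]);
}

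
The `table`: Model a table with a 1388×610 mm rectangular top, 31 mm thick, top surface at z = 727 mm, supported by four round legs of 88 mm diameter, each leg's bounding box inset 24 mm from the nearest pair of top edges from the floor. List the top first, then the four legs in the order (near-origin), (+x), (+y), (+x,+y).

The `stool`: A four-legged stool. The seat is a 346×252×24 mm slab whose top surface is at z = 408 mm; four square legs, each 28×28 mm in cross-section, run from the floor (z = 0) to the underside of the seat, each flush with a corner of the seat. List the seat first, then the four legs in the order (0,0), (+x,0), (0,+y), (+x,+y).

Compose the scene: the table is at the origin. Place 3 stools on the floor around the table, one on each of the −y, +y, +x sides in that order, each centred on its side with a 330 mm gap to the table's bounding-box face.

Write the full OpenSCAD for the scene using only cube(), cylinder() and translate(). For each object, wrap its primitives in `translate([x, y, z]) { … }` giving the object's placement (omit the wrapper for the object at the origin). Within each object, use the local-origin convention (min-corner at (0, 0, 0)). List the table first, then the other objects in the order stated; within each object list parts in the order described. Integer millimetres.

translate([0, 0, 696]) cube([1388, 610, 31]);
translate([68, 68, 0]) cylinder(h = 696, r = 44);
translate([1320, 68, 0]) cylinder(h = 696, r = 44);
translate([68, 542, 0]) cylinder(h = 696, r = 44);
translate([1320, 542, 0]) cylinder(h = 696, r = 44);
translate([521, -582, 0]) {
  translate([0, 0, 384]) cube([346, 252, 24]);
  cube([28, 28, 384]);
  translate([318, 0, 0]) cube([28, 28, 384]);
  translate([0, 224, 0]) cube([28, 28, 384]);
  translate([318, 224, 0]) cube([28, 28, 384]);
}
translate([521, 940, 0]) {
  translate([0, 0, 384]) cube([346, 252, 24]);
  cube([28, 28, 384]);
  translate([318, 0, 0]) cube([28, 28, 384]);
  translate([0, 224, 0]) cube([28, 28, 384]);
  translate([318, 224, 0]) cube([28, 28, 384]);
}
translate([1718, 179, 0]) {
  translate([0, 0, 384]) cube([346, 252, 24]);
  cube([28, 28, 384]);
  translate([318, 0, 0]) cube([28, 28, 384]);
  translate([0, 224, 0]) cube([28, 28, 384]);
  translate([318, 224, 0]) cube([28, 28, 384]);
}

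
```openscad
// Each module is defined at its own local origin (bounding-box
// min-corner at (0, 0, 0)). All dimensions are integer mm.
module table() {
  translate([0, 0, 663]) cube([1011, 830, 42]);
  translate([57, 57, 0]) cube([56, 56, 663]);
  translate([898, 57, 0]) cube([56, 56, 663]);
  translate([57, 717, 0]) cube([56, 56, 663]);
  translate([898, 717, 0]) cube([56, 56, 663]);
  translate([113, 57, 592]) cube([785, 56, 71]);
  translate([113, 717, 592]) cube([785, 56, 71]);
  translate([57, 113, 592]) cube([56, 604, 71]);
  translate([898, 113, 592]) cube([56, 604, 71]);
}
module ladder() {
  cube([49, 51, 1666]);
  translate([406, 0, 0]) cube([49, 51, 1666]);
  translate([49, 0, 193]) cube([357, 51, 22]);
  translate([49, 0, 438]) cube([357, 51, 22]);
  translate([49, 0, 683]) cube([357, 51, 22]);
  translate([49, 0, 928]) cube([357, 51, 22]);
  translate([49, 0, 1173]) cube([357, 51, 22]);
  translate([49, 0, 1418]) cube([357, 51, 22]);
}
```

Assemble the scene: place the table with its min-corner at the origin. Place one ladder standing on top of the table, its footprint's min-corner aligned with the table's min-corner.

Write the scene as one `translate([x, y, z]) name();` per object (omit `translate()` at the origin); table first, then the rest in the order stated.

table();
translate([0, 0, 705]) ladder();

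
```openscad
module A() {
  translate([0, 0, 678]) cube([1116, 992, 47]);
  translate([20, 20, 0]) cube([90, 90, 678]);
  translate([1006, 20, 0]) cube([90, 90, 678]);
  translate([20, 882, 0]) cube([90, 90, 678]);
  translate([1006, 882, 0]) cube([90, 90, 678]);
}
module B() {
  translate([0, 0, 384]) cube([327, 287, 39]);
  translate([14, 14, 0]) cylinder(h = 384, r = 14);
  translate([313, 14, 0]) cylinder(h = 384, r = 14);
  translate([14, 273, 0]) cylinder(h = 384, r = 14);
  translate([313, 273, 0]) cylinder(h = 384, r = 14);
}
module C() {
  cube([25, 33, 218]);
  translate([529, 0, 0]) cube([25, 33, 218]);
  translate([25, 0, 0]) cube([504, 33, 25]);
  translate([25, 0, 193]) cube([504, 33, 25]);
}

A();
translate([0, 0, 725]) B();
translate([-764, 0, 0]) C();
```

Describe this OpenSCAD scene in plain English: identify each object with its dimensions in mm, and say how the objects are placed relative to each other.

A is a table with a 1116×992 mm rectangular top, 47 mm thick, top surface at z = 725 mm, supported by four 90×90 mm square legs, each inset 20 mm from the nearest pair of top edges, running from the floor.

B is a simple wooden stool: a rectangular seat 327 mm (x) by 287 mm (y), 39 mm thick, top face at z = 423 mm, on four round legs, each 28 mm in diameter. The legs rest on z = 0, each leg's axis is inset half a diameter from the nearest pair of seat edges (so the leg's bounding box is flush with the corner).

C is a rectangular picture frame lying in the x–z plane (depth along y). The opening is 504 mm wide (x) by 168 mm tall (z), surrounded by a border 25 mm wide on all four sides. The frame is 33 mm deep and is made of two full-height vertical stiles with two horizontal rails fitted between them.

The stool is on top of the table. The picture frame is on the floor beside the table on its −x side.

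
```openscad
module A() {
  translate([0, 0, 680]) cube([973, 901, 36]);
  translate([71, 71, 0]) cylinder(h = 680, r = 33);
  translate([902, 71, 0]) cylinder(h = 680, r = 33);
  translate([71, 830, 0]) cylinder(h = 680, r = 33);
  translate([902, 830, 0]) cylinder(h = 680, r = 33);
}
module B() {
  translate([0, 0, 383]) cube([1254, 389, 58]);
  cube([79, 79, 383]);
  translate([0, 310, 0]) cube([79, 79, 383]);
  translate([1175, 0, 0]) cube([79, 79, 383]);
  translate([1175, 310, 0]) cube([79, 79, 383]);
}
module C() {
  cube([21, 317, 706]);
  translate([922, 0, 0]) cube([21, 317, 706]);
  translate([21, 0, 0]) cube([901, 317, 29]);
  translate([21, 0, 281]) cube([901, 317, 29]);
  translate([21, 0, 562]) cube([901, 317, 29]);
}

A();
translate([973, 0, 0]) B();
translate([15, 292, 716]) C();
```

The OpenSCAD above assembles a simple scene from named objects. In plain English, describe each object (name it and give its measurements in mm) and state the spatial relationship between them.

A is a table: top 973 mm (x) × 901 mm (y), 36 mm thick, upper face at z = 716 mm, on four round legs of 66 mm diameter, each leg's bounding box inset 38 mm from the nearest pair of top edges, running from z = 0 to the bottom of the top.

B is a long wooden bench with a 1254 mm (x) × 389 mm (y) seat, 58 mm thick, its top surface 441 mm above the floor. Four 79 mm square legs at the seat corners, flush with the edges, run from z = 0 to the seat underside.

C is an open bookshelf. Two side panels, each 21 mm thick, 317 mm deep and 706 mm tall, stand 943 mm apart (outside-to-outside). Between them sit 3 shelves, each 29 mm thick and 317 mm deep, spanning the full gap between the sides. The bottom shelf rests on the floor (its underside at z = 0) and the clear gap between one shelf's top and the next shelf's underside is 252 mm.

The bench is against the table's +x side, with their −y faces flush. The bookshelf is on top of the table, centred.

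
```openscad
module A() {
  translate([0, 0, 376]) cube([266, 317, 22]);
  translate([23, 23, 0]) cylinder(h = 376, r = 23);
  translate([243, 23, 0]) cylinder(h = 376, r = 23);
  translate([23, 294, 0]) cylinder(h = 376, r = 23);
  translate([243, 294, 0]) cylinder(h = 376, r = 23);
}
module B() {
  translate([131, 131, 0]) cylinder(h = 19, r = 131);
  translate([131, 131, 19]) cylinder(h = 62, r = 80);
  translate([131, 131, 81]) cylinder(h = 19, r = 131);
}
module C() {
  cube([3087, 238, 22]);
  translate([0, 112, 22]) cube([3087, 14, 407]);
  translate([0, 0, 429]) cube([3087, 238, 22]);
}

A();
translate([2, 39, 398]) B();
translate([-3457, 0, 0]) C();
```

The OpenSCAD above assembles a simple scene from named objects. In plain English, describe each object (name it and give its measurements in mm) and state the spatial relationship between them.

A is a four-legged stool. The seat is 266×317 mm, 22 mm thick, top at z = 398 mm. It stands on four round legs, each 46 mm in diameter, from z = 0 to the seat underside, each leg's axis is inset half a diameter from the nearest pair of seat edges (so the leg's bounding box is flush with the corner).

B is a spool: two coaxial disc flanges of radius 131 mm and thickness 19 mm, joined by a core cylinder of radius 80 mm and height 62 mm. The lower flange rests on z = 0 and the three cylinders share a vertical axis.

C is an I-beam lying along x, 3087 mm long. Overall section height 451 mm. Two flanges 238 mm wide (y) and 22 mm thick, one on the floor and one at the top; a web 14 mm thick runs between them, centred on the flange width.

The spool is on top of the stool. The I-beam is on the floor beside the stool on its −x side.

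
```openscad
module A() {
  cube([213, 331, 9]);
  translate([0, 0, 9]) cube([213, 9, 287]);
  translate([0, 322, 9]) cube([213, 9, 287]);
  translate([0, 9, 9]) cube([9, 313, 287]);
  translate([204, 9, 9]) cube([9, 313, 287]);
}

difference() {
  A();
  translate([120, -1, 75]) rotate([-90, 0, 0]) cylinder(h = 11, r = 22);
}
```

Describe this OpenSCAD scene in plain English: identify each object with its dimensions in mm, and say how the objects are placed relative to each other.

A is an open storage box with external size 213×331×296 mm and wall thickness 9 mm (the base is also 9 mm thick). The base covers the whole footprint; the four walls stand on the base, with the y-facing walls full-width and the x-facing walls fitting between their inner faces.

The open box has a circular hole of radius 22 mm through its front wall, centred at (x = 120, z = 75).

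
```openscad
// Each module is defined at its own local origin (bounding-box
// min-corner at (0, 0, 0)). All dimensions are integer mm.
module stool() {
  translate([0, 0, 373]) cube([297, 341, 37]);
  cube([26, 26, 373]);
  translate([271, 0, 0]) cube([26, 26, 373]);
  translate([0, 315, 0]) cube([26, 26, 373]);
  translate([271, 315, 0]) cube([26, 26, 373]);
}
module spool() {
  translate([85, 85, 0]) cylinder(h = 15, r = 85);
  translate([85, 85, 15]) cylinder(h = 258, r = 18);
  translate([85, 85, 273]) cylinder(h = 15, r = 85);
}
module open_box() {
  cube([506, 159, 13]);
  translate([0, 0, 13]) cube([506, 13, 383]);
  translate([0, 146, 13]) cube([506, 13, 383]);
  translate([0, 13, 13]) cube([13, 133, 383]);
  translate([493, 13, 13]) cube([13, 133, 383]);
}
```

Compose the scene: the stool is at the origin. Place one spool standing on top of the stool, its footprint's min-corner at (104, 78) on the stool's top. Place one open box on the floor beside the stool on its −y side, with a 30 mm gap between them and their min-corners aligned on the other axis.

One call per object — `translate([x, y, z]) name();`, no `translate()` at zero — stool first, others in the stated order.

stool();
translate([104, 78, 410]) spool();
translate([0, -189, 0]) open_box();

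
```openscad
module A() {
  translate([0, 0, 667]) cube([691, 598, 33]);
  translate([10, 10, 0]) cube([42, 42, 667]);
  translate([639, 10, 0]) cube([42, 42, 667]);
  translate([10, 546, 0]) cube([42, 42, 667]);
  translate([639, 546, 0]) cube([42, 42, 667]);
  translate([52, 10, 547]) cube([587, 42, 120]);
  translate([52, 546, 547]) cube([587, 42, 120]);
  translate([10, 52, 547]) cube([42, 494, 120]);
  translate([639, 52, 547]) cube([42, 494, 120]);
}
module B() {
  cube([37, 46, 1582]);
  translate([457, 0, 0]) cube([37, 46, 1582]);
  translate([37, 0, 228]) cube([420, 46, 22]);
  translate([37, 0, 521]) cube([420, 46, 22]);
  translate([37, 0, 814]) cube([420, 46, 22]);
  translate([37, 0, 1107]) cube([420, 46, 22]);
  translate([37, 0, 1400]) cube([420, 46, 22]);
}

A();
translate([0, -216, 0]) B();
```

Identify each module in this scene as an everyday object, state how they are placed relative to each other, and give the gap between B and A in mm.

A is a table. B is a ladder. The ladder is on the floor beside the table on its −y side. The gap between the ladder and the table is 170 mm.

The ladder's nearest face is 170 mm from the table's −y face.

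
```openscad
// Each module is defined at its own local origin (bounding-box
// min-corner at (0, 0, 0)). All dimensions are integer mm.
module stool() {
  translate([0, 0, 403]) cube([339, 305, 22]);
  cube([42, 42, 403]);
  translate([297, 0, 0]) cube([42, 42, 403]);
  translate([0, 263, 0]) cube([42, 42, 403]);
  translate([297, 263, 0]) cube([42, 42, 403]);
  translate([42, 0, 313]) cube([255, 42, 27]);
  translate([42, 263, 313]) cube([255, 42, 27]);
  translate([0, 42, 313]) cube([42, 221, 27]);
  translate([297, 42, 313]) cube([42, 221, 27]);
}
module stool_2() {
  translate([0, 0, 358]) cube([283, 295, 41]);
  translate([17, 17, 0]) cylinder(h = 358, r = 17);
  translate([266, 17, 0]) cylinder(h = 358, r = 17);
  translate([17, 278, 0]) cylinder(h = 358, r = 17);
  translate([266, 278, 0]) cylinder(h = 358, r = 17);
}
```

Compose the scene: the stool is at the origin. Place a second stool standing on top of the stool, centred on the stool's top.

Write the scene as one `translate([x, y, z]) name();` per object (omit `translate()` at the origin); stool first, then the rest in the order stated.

stool();
translate([28, 5, 425]) stool_2();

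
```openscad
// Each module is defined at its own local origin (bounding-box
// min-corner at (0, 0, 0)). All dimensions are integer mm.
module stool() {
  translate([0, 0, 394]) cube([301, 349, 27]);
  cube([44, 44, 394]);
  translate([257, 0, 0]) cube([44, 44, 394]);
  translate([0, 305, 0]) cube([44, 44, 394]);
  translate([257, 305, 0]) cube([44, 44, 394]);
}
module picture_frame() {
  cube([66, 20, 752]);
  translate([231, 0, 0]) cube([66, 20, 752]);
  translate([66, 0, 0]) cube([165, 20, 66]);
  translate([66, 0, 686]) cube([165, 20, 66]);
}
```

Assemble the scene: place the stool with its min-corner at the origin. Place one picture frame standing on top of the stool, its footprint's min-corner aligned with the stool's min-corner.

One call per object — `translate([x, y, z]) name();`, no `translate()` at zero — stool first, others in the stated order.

stool();
translate([0, 0, 421]) picture_frame();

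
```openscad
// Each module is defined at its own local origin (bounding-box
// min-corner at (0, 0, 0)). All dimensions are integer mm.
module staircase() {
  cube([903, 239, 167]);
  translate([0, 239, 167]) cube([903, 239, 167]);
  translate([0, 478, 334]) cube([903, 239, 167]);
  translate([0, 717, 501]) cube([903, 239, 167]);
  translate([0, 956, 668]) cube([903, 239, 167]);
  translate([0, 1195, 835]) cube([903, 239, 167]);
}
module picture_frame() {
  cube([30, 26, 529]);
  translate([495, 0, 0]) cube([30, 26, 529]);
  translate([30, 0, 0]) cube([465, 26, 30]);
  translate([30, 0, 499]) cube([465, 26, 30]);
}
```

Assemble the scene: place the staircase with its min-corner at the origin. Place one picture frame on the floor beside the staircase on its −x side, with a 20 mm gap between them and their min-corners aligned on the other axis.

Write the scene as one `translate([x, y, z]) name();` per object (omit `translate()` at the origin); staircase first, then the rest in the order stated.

staircase();
translate([-545, 0, 0]) picture_frame();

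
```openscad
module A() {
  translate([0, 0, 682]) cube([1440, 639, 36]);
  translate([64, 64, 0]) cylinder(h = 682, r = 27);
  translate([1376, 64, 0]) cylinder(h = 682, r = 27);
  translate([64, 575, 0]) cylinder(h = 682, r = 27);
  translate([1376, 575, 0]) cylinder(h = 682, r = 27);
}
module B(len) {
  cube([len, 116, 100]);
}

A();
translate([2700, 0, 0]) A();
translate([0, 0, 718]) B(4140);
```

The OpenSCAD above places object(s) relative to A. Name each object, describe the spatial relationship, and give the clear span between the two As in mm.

Second table starts at x = 2700; first ends at x = 1440; clear span = 2700 − 1440 = 1260 mm.

A is a table. B is a beam. A beam spans the tops of two tables. The clear span between the two tables is 1260 mm.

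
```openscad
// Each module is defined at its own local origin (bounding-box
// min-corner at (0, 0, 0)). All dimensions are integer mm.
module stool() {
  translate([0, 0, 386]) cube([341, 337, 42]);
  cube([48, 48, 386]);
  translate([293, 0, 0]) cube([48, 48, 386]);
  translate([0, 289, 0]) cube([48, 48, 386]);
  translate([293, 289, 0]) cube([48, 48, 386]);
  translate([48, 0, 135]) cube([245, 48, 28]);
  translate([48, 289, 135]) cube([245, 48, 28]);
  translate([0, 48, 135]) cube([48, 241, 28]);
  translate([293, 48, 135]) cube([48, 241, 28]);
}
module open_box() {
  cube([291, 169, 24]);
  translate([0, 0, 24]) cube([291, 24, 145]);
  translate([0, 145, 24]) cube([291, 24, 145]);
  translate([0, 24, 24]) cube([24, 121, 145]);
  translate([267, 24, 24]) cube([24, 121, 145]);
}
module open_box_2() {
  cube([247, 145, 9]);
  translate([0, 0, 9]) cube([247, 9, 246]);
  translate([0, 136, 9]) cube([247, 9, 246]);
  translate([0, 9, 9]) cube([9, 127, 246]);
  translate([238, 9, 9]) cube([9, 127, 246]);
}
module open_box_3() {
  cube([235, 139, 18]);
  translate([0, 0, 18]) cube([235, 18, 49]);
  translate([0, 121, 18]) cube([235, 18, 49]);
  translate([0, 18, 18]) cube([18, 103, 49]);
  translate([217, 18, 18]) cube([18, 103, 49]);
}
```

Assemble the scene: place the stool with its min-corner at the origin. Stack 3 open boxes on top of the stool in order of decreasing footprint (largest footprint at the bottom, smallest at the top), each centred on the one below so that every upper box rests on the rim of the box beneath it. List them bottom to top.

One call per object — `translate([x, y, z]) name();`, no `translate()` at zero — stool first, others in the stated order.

stool();
translate([25, 84, 428]) open_box();
translate([47, 96, 597]) open_box_2();
translate([53, 99, 852]) open_box_3();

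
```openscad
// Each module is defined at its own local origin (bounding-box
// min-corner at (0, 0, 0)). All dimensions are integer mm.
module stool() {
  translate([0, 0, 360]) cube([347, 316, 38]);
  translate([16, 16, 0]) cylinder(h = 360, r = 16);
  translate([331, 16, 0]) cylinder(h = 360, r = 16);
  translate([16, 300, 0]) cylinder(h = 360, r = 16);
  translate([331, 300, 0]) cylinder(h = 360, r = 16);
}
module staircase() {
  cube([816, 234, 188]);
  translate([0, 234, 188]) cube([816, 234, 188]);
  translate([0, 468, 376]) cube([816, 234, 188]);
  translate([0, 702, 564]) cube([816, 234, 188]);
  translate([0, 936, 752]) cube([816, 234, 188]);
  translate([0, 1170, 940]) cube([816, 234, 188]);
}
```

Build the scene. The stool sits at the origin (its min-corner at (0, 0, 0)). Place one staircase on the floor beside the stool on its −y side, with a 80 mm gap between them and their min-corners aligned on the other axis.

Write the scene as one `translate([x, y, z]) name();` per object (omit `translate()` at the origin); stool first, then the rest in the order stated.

stool();
translate([0, -1484, 0]) staircase();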